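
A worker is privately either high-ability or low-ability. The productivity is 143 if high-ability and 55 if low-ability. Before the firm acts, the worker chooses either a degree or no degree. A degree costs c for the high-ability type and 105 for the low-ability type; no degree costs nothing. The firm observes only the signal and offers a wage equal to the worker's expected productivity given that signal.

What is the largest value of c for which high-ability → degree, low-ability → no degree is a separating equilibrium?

Under separation: degree → high-ability (pays 143); no degree → low-ability (pays 55).
Low-ability: 55 − 0 = 55 ≥ 143 − 105 = 38. Holds regardless of c. ✓
High-ability: 143 − c ≥ 55 − 0, so c ≤ 143 − 55 = 88.

88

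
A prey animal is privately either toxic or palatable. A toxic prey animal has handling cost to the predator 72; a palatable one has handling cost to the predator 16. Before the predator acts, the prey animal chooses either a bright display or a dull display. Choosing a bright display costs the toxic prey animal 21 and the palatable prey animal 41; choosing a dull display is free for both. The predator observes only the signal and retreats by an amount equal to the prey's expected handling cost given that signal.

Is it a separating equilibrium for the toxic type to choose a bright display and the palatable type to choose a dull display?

No

Under separation the predator infers type exactly: bright display → toxic (pays 72), dull display → palatable (pays 16).
Toxic: bright display gives 72 − 21 = 51; dull display gives 16 − 0 = 16. No deviation. ✓
Palatable: dull display gives 16 − 0 = 16; bright display gives 72 − 41 = 31. Would deviate. ✗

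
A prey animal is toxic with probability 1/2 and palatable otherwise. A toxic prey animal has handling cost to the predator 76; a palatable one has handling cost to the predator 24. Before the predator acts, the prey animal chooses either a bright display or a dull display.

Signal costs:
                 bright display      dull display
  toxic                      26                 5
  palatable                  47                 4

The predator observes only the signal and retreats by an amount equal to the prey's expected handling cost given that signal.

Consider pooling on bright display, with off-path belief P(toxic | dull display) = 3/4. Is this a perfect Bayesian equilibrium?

At the pooled signal (bright display) the predator holds the prior 1/2 and pays 1/2·76 + 1/2·24 = 50. Off-path (dull display) belief 3/4 gives 3/4·76 + 1/4·24 = 63.
Toxic: bright display gives 50 − 26 = 24; dull display gives 63 − 5 = 58. Deviates. ✗
Palatable: bright display gives 50 − 47 = 3; dull display gives 63 − 4 = 59. Deviates. ✗

No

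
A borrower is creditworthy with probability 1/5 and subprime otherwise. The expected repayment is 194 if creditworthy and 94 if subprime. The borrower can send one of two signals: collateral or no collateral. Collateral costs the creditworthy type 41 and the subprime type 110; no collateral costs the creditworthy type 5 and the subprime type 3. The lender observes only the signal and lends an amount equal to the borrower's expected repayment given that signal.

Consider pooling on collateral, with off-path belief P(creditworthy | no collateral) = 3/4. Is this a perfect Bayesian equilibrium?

No

On the equilibrium path (collateral) the lender holds the prior 1/5 and pays 1/5·194 + 4/5·94 = 114. Off-path (no collateral) belief 3/4 gives 3/4·194 + 1/4·94 = 169.
Creditworthy: collateral gives 114 − 41 = 73; no collateral gives 169 − 5 = 164. Deviates. ✗
Subprime: collateral gives 114 − 110 = 4; no collateral gives 169 − 3 = 166. Deviates. ✗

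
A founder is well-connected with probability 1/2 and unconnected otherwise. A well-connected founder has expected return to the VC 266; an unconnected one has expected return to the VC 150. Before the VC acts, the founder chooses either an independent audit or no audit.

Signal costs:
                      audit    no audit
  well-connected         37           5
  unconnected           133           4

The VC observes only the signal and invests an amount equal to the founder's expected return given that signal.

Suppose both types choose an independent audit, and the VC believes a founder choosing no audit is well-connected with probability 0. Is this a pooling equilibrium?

No

On the equilibrium path (audit) the VC holds the prior 1/2 and pays 1/2·266 + 1/2·150 = 208. Off-path (no audit) belief 0 gives 0·266 + 1·150 = 150.
Well-connected: audit gives 208 − 37 = 171; no audit gives 150 − 5 = 145. Stays. ✓
Unconnected: audit gives 208 − 133 = 75; no audit gives 150 − 4 = 146. Deviates. ✗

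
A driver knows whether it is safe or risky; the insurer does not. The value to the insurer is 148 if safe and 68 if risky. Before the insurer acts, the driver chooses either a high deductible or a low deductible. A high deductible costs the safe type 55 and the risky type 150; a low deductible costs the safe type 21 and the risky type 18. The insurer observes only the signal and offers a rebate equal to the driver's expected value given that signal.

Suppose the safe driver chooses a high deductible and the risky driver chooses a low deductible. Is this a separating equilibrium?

Yes

If types separate, high deductible earns payment 148 and low deductible earns 68.
Safe: high deductible gives 148 − 55 = 93; low deductible gives 68 − 21 = 47. No deviation. ✓
Risky: low deductible gives 68 − 18 = 50; high deductible gives 148 − 150 = -2. No deviation. ✓
Neither type gains from mimicking the other.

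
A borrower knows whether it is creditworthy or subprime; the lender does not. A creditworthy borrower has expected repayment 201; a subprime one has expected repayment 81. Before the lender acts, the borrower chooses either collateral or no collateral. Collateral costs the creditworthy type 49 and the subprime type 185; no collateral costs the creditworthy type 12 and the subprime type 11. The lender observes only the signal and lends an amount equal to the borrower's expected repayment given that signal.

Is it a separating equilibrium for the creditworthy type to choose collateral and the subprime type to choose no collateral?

Under separation the lender infers type exactly: collateral → creditworthy (pays 201), no collateral → subprime (pays 81).
Creditworthy: collateral gives 201 − 49 = 152; no collateral gives 81 − 12 = 69. No deviation. ✓
Subprime: no collateral gives 81 − 11 = 70; collateral gives 201 − 185 = 16. No deviation. ✓
Neither type gains from mimicking the other.

Yes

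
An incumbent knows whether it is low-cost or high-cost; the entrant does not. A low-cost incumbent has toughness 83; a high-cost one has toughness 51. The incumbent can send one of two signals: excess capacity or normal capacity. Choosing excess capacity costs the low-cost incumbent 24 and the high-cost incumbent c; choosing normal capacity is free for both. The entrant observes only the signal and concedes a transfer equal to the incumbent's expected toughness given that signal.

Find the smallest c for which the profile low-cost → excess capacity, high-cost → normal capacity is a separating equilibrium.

Under separation: excess capacity → low-cost (pays 83); normal capacity → high-cost (pays 51).
Low-cost: 83 − 24 = 59 ≥ 51 − 0 = 51. Holds regardless of c. ✓
High-cost: 51 − 0 ≥ 83 − c, so c ≥ 83 − 51 = 32.

32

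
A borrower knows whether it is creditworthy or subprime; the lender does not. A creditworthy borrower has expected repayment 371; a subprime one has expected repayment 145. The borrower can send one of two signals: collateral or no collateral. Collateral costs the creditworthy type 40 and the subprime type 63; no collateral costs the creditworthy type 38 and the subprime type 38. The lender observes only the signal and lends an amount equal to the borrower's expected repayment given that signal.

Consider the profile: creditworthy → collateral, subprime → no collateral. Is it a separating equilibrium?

Under separation the lender infers type exactly: collateral → creditworthy (pays 371), no collateral → subprime (pays 145).
Creditworthy: collateral gives 371 − 40 = 331; no collateral gives 145 − 38 = 107. No deviation. ✓
Subprime: no collateral gives 145 − 38 = 107; collateral gives 371 − 63 = 308. Would deviate. ✗

No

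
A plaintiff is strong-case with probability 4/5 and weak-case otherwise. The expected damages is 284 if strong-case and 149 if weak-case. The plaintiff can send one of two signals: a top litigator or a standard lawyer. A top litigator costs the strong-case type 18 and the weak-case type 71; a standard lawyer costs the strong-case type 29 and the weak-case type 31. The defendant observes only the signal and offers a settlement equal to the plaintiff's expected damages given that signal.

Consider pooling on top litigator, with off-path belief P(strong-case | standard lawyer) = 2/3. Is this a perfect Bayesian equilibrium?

On the equilibrium path (top litigator) the defendant holds the prior 4/5 and pays 4/5·284 + 1/5·149 = 257. Off-path (standard lawyer) belief 2/3 gives 2/3·284 + 1/3·149 = 239.
Strong-case: top litigator gives 257 − 18 = 239; standard lawyer gives 239 − 29 = 210. Stays. ✓
Weak-case: top litigator gives 257 − 71 = 186; standard lawyer gives 239 − 31 = 208. Deviates. ✗

No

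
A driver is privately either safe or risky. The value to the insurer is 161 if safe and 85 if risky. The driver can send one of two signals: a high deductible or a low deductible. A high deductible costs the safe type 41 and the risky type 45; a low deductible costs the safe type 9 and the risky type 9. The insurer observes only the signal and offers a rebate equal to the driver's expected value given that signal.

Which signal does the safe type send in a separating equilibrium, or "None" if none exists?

None

Try safe → high deductible, risky → low deductible:
  If types separate, high deductible earns payment 161 and low deductible earns 85.
  Safe: high deductible gives 161 − 41 = 120; low deductible gives 85 − 9 = 76. No deviation. ✓
  Risky: low deductible gives 85 − 9 = 76; high deductible gives 161 − 45 = 116. Would deviate. ✗
Try safe → low deductible, risky → high deductible:
  If types separate, low deductible earns payment 161 and high deductible earns 85.
  Safe: low deductible gives 161 − 9 = 152; high deductible gives 85 − 41 = 44. No deviation. ✓
  Risky: high deductible gives 85 − 45 = 40; low deductible gives 161 − 9 = 152. Would deviate. ✗
Neither assignment is incentive-compatible.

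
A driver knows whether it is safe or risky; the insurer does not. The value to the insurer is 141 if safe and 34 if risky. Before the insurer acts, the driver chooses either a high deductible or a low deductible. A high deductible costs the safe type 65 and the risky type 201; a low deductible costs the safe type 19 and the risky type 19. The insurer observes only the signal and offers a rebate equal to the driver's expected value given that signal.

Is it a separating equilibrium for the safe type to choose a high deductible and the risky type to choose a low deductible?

Yes

If types separate, high deductible earns payment 141 and low deductible earns 34.
Safe: high deductible gives 141 − 65 = 76; low deductible gives 34 − 19 = 15. No deviation. ✓
Risky: low deductible gives 34 − 19 = 15; high deductible gives 141 − 201 = -60. No deviation. ✓
Both incentive constraints hold.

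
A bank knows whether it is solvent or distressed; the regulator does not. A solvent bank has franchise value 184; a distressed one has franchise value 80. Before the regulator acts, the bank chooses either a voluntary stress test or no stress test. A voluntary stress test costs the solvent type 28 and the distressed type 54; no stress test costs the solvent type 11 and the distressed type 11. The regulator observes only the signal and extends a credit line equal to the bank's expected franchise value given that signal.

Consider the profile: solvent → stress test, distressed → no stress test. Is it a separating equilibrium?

No

If types separate, stress test earns payment 184 and no stress test earns 80.
Solvent: stress test gives 184 − 28 = 156; no stress test gives 80 − 11 = 69. No deviation. ✓
Distressed: no stress test gives 80 − 11 = 69; stress test gives 184 − 54 = 130. Would deviate. ✗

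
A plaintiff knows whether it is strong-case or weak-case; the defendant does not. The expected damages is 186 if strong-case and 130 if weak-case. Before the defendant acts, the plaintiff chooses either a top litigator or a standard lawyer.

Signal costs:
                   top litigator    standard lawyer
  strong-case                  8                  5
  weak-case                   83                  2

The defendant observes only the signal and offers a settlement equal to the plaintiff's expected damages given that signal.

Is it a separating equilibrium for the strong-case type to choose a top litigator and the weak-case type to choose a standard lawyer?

If types separate, top litigator earns payment 186 and standard lawyer earns 130.
Strong-case: top litigator gives 186 − 8 = 178; standard lawyer gives 130 − 5 = 125. No deviation. ✓
Weak-case: standard lawyer gives 130 − 2 = 128; top litigator gives 186 − 83 = 103. No deviation. ✓
Both incentive constraints hold.

Yes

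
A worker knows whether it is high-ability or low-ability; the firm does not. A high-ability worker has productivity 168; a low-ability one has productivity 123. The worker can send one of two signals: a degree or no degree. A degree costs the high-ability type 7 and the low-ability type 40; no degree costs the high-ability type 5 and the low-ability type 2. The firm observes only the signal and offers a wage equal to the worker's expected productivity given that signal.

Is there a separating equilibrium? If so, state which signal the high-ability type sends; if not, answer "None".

None

Try high-ability → degree, low-ability → no degree:
  If types separate, degree earns payment 168 and no degree earns 123.
  High-ability: degree gives 168 − 7 = 161; no degree gives 123 − 5 = 118. No deviation. ✓
  Low-ability: no degree gives 123 − 2 = 121; degree gives 168 − 40 = 128. Would deviate. ✗
Try high-ability → no degree, low-ability → degree:
  If types separate, no degree earns payment 168 and degree earns 123.
  High-ability: no degree gives 168 − 5 = 163; degree gives 123 − 7 = 116. No deviation. ✓
  Low-ability: degree gives 123 − 40 = 83; no degree gives 168 − 2 = 166. Would deviate. ✗
Neither assignment is incentive-compatible.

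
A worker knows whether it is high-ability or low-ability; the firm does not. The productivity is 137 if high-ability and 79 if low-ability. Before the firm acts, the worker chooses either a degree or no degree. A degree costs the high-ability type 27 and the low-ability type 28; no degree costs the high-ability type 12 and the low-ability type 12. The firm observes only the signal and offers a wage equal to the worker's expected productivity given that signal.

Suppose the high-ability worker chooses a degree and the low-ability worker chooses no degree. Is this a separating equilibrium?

If types separate, degree earns payment 137 and no degree earns 79.
High-ability: degree gives 137 − 27 = 110; no degree gives 79 − 12 = 67. No deviation. ✓
Low-ability: no degree gives 79 − 12 = 67; degree gives 137 − 28 = 109. Would deviate. ✗

No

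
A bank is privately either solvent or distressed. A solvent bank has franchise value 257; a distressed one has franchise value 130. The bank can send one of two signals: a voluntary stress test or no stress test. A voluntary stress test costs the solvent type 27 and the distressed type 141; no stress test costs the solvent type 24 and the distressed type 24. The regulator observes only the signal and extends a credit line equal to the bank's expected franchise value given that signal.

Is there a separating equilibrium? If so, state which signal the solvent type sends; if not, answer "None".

Try solvent → stress test, distressed → no stress test:
  If types separate, stress test earns payment 257 and no stress test earns 130.
  Solvent: stress test gives 257 − 27 = 230; no stress test gives 130 − 24 = 106. No deviation. ✓
  Distressed: no stress test gives 130 − 24 = 106; stress test gives 257 − 141 = 116. Would deviate. ✗
Try solvent → no stress test, distressed → stress test:
  If types separate, no stress test earns payment 257 and stress test earns 130.
  Solvent: no stress test gives 257 − 24 = 233; stress test gives 130 − 27 = 103. No deviation. ✓
  Distressed: stress test gives 130 − 141 = -11; no stress test gives 257 − 24 = 233. Would deviate. ✗
Neither assignment is incentive-compatible.

None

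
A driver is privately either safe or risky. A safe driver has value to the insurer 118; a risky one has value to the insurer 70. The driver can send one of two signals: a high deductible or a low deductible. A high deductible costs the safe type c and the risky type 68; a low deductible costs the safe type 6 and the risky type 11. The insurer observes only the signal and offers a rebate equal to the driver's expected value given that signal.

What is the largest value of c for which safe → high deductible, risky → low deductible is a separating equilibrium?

54

Under separation: high deductible → safe (pays 118); low deductible → risky (pays 70).
Risky: 70 − 11 = 59 ≥ 118 − 68 = 50. Holds regardless of c. ✓
Safe: 118 − c ≥ 70 − 6, so c ≤ 118 − 64 = 54.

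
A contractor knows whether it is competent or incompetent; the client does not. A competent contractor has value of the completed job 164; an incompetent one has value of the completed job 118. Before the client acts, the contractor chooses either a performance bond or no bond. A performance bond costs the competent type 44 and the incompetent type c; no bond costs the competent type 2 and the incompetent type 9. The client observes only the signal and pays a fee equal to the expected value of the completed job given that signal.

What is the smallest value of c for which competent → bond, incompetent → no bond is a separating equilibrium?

55

Under separation: bond → competent (pays 164); no bond → incompetent (pays 118).
Competent: 164 − 44 = 120 ≥ 118 − 2 = 116. Holds regardless of c. ✓
Incompetent: 118 − 9 ≥ 164 − c, so c ≥ 164 − 109 = 55.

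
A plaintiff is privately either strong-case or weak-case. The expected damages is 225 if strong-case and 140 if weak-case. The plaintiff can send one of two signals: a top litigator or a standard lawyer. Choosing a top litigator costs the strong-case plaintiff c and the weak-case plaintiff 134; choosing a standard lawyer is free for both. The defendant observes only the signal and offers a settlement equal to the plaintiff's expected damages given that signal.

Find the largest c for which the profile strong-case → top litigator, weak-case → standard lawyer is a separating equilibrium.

85

Under separation: top litigator → strong-case (pays 225); standard lawyer → weak-case (pays 140).
Weak-case: 140 − 0 = 140 ≥ 225 − 134 = 91. Holds regardless of c. ✓
Strong-case: 225 − c ≥ 140 − 0, so c ≤ 225 − 140 = 85.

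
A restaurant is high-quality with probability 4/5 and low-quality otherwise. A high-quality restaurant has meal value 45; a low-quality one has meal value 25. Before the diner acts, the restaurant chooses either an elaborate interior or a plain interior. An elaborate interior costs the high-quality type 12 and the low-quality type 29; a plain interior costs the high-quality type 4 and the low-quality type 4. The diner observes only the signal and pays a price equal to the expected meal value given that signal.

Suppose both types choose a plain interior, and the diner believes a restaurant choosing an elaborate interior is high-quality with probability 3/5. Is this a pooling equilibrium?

Yes

At the pooled signal (plain interior) the diner holds the prior 4/5 and pays 4/5·45 + 1/5·25 = 41. Off-path (elaborate interior) belief 3/5 gives 3/5·45 + 2/5·25 = 37.
High-quality: plain interior gives 41 − 4 = 37; elaborate interior gives 37 − 12 = 25. Stays. ✓
Low-quality: plain interior gives 41 − 4 = 37; elaborate interior gives 37 − 29 = 8. Stays. ✓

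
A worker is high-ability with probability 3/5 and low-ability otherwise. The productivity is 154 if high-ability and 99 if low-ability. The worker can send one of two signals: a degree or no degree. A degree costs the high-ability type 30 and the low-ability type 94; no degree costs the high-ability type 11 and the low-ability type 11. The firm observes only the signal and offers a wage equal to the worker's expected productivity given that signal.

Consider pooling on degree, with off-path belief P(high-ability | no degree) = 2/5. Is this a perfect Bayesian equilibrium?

No

On the equilibrium path (degree) the firm holds the prior 3/5 and pays 3/5·154 + 2/5·99 = 132. Off-path (no degree) belief 2/5 gives 2/5·154 + 3/5·99 = 121.
High-ability: degree gives 132 − 30 = 102; no degree gives 121 − 11 = 110. Deviates. ✗
Low-ability: degree gives 132 − 94 = 38; no degree gives 121 − 11 = 110. Deviates. ✗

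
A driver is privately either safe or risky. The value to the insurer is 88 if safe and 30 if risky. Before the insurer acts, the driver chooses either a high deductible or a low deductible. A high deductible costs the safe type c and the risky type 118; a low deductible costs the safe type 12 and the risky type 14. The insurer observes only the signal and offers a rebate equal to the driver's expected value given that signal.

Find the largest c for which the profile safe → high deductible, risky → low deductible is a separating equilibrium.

Under separation: high deductible → safe (pays 88); low deductible → risky (pays 30).
Risky: 30 − 14 = 16 ≥ 88 − 118 = -30. Holds regardless of c. ✓
Safe: 88 − c ≥ 30 − 12, so c ≤ 88 − 18 = 70.

70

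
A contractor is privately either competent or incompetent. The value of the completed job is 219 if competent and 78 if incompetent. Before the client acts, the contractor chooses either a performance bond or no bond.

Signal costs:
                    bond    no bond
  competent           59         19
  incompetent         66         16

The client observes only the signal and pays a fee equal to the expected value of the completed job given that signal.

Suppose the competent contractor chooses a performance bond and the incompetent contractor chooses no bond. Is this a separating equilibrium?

If types separate, bond earns payment 219 and no bond earns 78.
Competent: bond gives 219 − 59 = 160; no bond gives 78 − 19 = 59. No deviation. ✓
Incompetent: no bond gives 78 − 16 = 62; bond gives 219 − 66 = 153. Would deviate. ✗

No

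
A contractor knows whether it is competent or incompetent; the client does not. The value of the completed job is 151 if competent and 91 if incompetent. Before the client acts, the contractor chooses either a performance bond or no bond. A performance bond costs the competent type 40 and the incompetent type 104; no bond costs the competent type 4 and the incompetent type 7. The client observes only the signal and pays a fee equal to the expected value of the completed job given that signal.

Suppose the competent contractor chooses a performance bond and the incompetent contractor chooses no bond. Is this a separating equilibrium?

Yes

If types separate, bond earns payment 151 and no bond earns 91.
Competent: bond gives 151 − 40 = 111; no bond gives 91 − 4 = 87. No deviation. ✓
Incompetent: no bond gives 91 − 7 = 84; bond gives 151 − 104 = 47. No deviation. ✓
Both incentive constraints hold.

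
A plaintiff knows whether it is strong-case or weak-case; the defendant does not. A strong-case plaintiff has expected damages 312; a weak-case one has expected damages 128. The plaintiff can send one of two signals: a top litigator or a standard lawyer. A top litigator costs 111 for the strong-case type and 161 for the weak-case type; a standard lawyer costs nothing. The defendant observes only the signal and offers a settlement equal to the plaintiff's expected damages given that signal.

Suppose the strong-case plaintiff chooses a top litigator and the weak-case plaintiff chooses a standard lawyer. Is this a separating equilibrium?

Under separation the defendant infers type exactly: top litigator → strong-case (pays 312), standard lawyer → weak-case (pays 128).
Strong-case: top litigator gives 312 − 111 = 201; standard lawyer gives 128 − 0 = 128. No deviation. ✓
Weak-case: standard lawyer gives 128 − 0 = 128; top litigator gives 312 − 161 = 151. Would deviate. ✗

No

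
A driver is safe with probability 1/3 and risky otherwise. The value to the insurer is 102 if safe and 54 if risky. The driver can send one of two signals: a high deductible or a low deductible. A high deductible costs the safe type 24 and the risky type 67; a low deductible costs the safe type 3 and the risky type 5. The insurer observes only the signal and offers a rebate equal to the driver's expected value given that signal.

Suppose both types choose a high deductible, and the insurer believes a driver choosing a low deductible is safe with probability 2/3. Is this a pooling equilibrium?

No

At the pooled signal (high deductible) the insurer holds the prior 1/3 and pays 1/3·102 + 2/3·54 = 70. Off-path (low deductible) belief 2/3 gives 2/3·102 + 1/3·54 = 86.
Safe: high deductible gives 70 − 24 = 46; low deductible gives 86 − 3 = 83. Deviates. ✗
Risky: high deductible gives 70 − 67 = 3; low deductible gives 86 − 5 = 81. Deviates. ✗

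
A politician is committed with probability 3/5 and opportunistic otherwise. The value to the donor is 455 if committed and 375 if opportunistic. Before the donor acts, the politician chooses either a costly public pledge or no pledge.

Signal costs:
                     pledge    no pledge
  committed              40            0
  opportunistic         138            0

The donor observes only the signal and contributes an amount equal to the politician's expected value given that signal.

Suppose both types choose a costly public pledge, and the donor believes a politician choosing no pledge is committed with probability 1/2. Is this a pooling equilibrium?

At the pooled signal (pledge) the donor holds the prior 3/5 and pays 3/5·455 + 2/5·375 = 423. Off-path (no pledge) belief 1/2 gives 1/2·455 + 1/2·375 = 415.
Committed: pledge gives 423 − 40 = 383; no pledge gives 415 − 0 = 415. Deviates. ✗
Opportunistic: pledge gives 423 − 138 = 285; no pledge gives 415 − 0 = 415. Deviates. ✗

No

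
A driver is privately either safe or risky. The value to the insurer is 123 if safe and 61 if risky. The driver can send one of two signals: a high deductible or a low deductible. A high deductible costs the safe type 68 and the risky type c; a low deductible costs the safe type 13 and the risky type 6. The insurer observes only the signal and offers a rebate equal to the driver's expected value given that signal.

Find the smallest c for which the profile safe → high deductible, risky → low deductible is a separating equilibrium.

Under separation: high deductible → safe (pays 123); low deductible → risky (pays 61).
Safe: 123 − 68 = 55 ≥ 61 − 13 = 48. Holds regardless of c. ✓
Risky: 61 − 6 ≥ 123 − c, so c ≥ 123 − 55 = 68.

68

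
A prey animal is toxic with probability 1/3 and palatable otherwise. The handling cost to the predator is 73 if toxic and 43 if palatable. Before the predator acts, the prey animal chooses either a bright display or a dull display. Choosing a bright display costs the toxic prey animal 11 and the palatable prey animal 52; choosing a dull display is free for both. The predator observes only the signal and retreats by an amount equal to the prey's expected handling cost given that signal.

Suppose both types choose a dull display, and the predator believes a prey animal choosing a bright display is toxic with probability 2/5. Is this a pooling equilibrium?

At the pooled signal (dull display) the predator holds the prior 1/3 and pays 1/3·73 + 2/3·43 = 53. Off-path (bright display) belief 2/5 gives 2/5·73 + 3/5·43 = 55.
Toxic: dull display gives 53 − 0 = 53; bright display gives 55 − 11 = 44. Stays. ✓
Palatable: dull display gives 53 − 0 = 53; bright display gives 55 − 52 = 3. Stays. ✓

Yes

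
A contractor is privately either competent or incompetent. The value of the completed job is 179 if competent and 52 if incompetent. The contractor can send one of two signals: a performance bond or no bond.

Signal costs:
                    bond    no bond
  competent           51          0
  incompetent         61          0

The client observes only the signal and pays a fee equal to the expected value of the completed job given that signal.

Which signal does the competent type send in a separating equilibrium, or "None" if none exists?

None

Try competent → bond, incompetent → no bond:
  Under separation the client infers type exactly: bond → competent (pays 179), no bond → incompetent (pays 52).
  Competent: bond gives 179 − 51 = 128; no bond gives 52 − 0 = 52. No deviation. ✓
  Incompetent: no bond gives 52 − 0 = 52; bond gives 179 − 61 = 118. Would deviate. ✗
Try competent → no bond, incompetent → bond:
  Under separation the client infers type exactly: no bond → competent (pays 179), bond → incompetent (pays 52).
  Competent: no bond gives 179 − 0 = 179; bond gives 52 − 51 = 1. No deviation. ✓
  Incompetent: bond gives 52 − 61 = -9; no bond gives 179 − 0 = 179. Would deviate. ✗
Neither assignment is incentive-compatible.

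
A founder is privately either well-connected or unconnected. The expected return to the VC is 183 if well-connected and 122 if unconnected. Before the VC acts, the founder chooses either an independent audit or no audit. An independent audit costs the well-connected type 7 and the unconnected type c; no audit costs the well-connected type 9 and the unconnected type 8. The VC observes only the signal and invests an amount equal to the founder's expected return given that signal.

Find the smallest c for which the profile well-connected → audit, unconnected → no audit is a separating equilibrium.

69

Under separation: audit → well-connected (pays 183); no audit → unconnected (pays 122).
Well-connected: 183 − 7 = 176 ≥ 122 − 9 = 113. Holds regardless of c. ✓
Unconnected: 122 − 8 ≥ 183 − c, so c ≥ 183 − 114 = 69.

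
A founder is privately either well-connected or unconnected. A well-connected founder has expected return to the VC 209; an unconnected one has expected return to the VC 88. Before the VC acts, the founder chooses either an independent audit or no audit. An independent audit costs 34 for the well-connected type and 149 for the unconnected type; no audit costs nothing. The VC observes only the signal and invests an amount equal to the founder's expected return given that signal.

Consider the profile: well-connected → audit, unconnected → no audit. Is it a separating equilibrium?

Yes

If types separate, audit earns payment 209 and no audit earns 88.
Well-connected: audit gives 209 − 34 = 175; no audit gives 88 − 0 = 88. No deviation. ✓
Unconnected: no audit gives 88 − 0 = 88; audit gives 209 − 149 = 60. No deviation. ✓
Neither type gains from mimicking the other.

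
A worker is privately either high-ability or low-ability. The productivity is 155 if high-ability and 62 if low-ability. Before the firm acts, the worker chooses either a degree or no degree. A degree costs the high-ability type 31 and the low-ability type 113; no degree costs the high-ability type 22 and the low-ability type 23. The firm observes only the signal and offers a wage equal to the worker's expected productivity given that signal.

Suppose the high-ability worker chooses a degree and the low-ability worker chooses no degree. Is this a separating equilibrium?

No

Under separation the firm infers type exactly: degree → high-ability (pays 155), no degree → low-ability (pays 62).
High-ability: degree gives 155 − 31 = 124; no degree gives 62 − 22 = 40. No deviation. ✓
Low-ability: no degree gives 62 − 23 = 39; degree gives 155 − 113 = 42. Would deviate. ✗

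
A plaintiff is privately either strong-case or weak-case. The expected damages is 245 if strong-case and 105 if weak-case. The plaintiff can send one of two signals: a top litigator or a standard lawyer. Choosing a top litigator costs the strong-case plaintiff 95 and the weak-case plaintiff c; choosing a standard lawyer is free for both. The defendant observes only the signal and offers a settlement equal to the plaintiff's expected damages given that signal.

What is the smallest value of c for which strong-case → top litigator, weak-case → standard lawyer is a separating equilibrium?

Under separation: top litigator → strong-case (pays 245); standard lawyer → weak-case (pays 105).
Strong-case: 245 − 95 = 150 ≥ 105 − 0 = 105. Holds regardless of c. ✓
Weak-case: 105 − 0 ≥ 245 − c, so c ≥ 245 − 105 = 140.

140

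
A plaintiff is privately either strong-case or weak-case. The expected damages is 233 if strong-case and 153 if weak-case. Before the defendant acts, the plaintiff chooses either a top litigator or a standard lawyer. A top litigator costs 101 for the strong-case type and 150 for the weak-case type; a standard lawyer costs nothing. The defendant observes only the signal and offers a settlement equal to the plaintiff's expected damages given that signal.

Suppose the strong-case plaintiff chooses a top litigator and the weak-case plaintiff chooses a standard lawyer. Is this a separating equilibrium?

No

If types separate, top litigator earns payment 233 and standard lawyer earns 153.
Strong-case: top litigator gives 233 − 101 = 132; standard lawyer gives 153 − 0 = 153. Would deviate. ✗
Weak-case: standard lawyer gives 153 − 0 = 153; top litigator gives 233 − 150 = 83. No deviation. ✓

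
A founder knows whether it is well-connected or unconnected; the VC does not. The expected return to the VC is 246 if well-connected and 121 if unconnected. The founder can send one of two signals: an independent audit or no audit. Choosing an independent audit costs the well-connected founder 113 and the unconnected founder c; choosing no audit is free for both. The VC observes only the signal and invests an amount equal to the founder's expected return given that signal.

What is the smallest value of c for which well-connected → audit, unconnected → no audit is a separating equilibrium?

125

Under separation: audit → well-connected (pays 246); no audit → unconnected (pays 121).
Well-connected: 246 − 113 = 133 ≥ 121 − 0 = 121. Holds regardless of c. ✓
Unconnected: 121 − 0 ≥ 246 − c, so c ≥ 246 − 121 = 125.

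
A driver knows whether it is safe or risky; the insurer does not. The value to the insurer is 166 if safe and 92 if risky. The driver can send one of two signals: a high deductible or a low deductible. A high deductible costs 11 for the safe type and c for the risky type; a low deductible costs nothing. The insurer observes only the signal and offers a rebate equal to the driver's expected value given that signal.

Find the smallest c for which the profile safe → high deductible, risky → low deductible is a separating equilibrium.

74

Under separation: high deductible → safe (pays 166); low deductible → risky (pays 92).
Safe: 166 − 11 = 155 ≥ 92 − 0 = 92. Holds regardless of c. ✓
Risky: 92 − 0 ≥ 166 − c, so c ≥ 166 − 92 = 74.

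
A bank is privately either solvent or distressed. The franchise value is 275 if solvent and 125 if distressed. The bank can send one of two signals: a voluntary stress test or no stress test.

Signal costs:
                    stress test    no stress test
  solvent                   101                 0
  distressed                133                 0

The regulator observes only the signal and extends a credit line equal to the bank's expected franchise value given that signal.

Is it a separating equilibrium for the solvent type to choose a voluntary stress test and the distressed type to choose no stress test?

No

Under separation the regulator infers type exactly: stress test → solvent (pays 275), no stress test → distressed (pays 125).
Solvent: stress test gives 275 − 101 = 174; no stress test gives 125 − 0 = 125. No deviation. ✓
Distressed: no stress test gives 125 − 0 = 125; stress test gives 275 − 133 = 142. Would deviate. ✗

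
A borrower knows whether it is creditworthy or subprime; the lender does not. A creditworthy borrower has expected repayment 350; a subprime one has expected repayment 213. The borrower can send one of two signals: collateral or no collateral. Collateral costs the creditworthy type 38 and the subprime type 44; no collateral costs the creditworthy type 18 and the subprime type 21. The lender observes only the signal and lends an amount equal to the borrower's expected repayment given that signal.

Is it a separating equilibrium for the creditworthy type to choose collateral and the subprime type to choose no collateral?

If types separate, collateral earns payment 350 and no collateral earns 213.
Creditworthy: collateral gives 350 − 38 = 312; no collateral gives 213 − 18 = 195. No deviation. ✓
Subprime: no collateral gives 213 − 21 = 192; collateral gives 350 − 44 = 306. Would deviate. ✗

No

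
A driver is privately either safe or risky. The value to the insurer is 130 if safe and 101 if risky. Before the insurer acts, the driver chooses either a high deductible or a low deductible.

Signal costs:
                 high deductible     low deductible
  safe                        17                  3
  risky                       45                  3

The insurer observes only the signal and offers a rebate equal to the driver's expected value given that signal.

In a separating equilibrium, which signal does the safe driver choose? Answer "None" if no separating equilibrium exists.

Try safe → high deductible, risky → low deductible:
  If types separate, high deductible earns payment 130 and low deductible earns 101.
  Safe: high deductible gives 130 − 17 = 113; low deductible gives 101 − 3 = 98. No deviation. ✓
  Risky: low deductible gives 101 − 3 = 98; high deductible gives 130 − 45 = 85. No deviation. ✓
Both hold — the safe type sends high deductible.

high deductible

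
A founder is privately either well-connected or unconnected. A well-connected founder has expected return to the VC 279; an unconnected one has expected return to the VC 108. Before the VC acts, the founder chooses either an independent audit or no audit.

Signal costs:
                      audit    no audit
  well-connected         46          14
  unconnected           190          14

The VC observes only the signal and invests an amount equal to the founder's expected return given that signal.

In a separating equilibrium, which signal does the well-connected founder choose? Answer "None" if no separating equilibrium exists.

Try well-connected → audit, unconnected → no audit:
  If types separate, audit earns payment 279 and no audit earns 108.
  Well-connected: audit gives 279 − 46 = 233; no audit gives 108 − 14 = 94. No deviation. ✓
  Unconnected: no audit gives 108 − 14 = 94; audit gives 279 − 190 = 89. No deviation. ✓
Both hold — the well-connected type sends audit.

audit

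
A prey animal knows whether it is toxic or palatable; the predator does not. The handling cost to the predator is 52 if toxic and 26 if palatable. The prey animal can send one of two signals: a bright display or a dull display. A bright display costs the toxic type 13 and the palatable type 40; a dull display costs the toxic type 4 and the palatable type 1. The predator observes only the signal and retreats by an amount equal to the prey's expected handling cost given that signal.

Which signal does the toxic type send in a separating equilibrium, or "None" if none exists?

Try toxic → bright display, palatable → dull display:
  If types separate, bright display earns payment 52 and dull display earns 26.
  Toxic: bright display gives 52 − 13 = 39; dull display gives 26 − 4 = 22. No deviation. ✓
  Palatable: dull display gives 26 − 1 = 25; bright display gives 52 − 40 = 12. No deviation. ✓
Both hold — the toxic type sends bright display.

bright display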